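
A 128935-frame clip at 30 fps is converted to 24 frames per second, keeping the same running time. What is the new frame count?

Target frames = source frames × (target rate / source rate) = 128935 × (24)/(30) = 128935 × 4/5 = 103148.

103148 frames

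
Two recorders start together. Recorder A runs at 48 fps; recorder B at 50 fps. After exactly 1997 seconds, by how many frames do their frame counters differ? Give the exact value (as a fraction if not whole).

A emits 48 × 1997 = 95856 frames; B emits 50 × 1997 = 99850.
Difference = 3994 frames; B is ahead of A.

3994 frames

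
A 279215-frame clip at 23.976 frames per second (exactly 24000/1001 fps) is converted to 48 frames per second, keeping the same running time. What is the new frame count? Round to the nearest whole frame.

558988 frames

Frames at target rate = 279215 × (48) / (24000/1001) = 55898843/100 ≈ 558988.430.
Nearest whole frame: 558988.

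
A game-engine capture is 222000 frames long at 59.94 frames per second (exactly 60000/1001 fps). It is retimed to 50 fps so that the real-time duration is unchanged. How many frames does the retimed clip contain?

Target frames = source frames × (target rate / source rate) = 222000 × (50)/(60000/1001) = 222000 × 1001/1200 = 185185.

185185 frames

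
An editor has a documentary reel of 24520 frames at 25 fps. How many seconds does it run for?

980.8 seconds

Running time = 24520 / (25) = 980.8 s.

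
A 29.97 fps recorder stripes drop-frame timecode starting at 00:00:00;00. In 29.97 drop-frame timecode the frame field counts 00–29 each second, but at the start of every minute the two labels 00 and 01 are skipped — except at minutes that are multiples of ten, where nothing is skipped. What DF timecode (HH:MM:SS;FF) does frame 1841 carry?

00:01:01;13

Ten DF minutes hold 17982 frames, so frame 1841 lies in block 0 (frames 0–17981) with 1841 frames into that block.
The block's first minute is 1800 frames and the rest 1798 each; 1841 frames reaches minute 1, so 0 × 18 + 1 × 2 = 2 labels have been skipped so far.
Adding those back, label number 1841 + 2 = 1843 at 30 labels/s is 61 s + 13 f = 0 h 1 min 1 s frame 13, i.e. 00:01:01;13.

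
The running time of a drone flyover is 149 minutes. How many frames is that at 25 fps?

223500 frames

149 min = 8940 s.
Frames = 8940 × 25 = 223500.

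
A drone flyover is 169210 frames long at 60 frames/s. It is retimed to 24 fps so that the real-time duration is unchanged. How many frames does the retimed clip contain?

Frames at target rate = 169210 × (24) / (60) = 67684.

67684 frames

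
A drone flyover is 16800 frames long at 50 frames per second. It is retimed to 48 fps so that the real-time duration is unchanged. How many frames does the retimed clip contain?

Target frames = source frames × (target rate / source rate) = 16800 × (48)/(50) = 16800 × 24/25 = 16128.

16128 frames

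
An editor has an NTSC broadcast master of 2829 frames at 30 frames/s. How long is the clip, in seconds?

Running time = 2829 / (30) = 94.3 s.

94.3 seconds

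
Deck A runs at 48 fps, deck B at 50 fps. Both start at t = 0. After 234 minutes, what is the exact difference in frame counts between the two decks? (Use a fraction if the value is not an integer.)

28080 frames

234 min = 14040 s.
A emits 48 × 14040 = 673920 frames; B emits 50 × 14040 = 702000.
Difference = 28080 frames; B is ahead of A.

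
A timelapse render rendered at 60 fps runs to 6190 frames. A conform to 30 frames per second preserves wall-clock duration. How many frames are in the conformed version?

3095 frames

Target frames = source frames × (target rate / source rate) = 6190 × (30)/(60) = 6190 × 1/2 = 3095.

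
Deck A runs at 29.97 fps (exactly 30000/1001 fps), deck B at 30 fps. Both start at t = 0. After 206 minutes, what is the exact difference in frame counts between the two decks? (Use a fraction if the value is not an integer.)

370800/1001 frames

206 min = 12360 s.
A emits 30000/1001 × 12360 = 370800000/1001 frames; B emits 30 × 12360 = 370800.
Difference = 370800/1001 frames (≈ 370.4296); B is ahead of A.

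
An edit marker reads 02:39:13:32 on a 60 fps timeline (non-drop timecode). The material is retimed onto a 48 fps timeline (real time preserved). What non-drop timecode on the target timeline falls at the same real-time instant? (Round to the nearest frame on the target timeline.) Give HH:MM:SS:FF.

Source frame index: (2×3600 + 39×60 + 13) × 60 + 32 = 573212.
Real time: 573212 / (60) = 143303/15 s.
Target frame: (143303/15) × (48) = 2292848/5 ≈ 458569.600 → 458570.
At 48 labels/s: frame 458570 → 02:39:13:26.

02:39:13:26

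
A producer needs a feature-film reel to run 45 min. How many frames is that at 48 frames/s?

45 min = 2700 s.
Frames = 2700 × 48 = 129600.

129600 frames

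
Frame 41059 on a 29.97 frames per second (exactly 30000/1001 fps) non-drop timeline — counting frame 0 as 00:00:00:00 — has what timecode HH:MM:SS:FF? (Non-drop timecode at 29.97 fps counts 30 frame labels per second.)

00:22:48:19

41059 ÷ 30 = 1368 full seconds, remainder 19 frames.
1368 s = 0 h 22 min 48 s.
Timecode: 00:22:48:19.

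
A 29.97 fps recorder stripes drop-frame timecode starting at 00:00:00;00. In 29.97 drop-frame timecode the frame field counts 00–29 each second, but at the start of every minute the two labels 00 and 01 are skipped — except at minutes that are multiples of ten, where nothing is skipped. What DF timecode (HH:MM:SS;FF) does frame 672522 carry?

06:13:59;24

Each 10-minute DF block holds 10 × 60 × 30 − 9 × 2 = 17982 frames. 672522 ÷ 17982 → 37 full blocks, remainder 7188.
Within the partial block the first minute is 1800 frames and each further minute 1798, so 3 further minute boundaries passed. Total skipped labels = 18 × 37 + 2 × 3 = 672.
Non-drop label index = 672522 + 672 = 673194; at 30 labels/s that is 06:13:59:24, i.e. DF 06:13:59;24.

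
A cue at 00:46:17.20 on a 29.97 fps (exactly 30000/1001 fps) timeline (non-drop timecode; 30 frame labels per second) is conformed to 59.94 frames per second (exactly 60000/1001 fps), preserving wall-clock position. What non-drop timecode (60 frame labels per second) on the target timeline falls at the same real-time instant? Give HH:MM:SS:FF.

Source frame index: (0×3600 + 46×60 + 17) × 30 + 20 = 83330.
Real time: 83330 / (30000/1001) = 8341333/3000 s.
Target frame: (8341333/3000) × (60000/1001) = 166660.
At 60 labels/s: frame 166660 → 00:46:17:40.

00:46:17:40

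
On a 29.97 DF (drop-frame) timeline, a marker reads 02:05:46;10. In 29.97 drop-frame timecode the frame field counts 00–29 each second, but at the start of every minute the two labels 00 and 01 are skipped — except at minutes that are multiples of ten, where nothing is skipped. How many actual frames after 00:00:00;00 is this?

As if non-drop at 30 labels/s: (2 × 3600 + 5 × 60 + 46) × 30 + 10 = 226390.
Minute boundaries passed: 125; those not divisible by 10: 125 − 12 = 113; dropped labels = 2 × 113 = 226.
Actual frame index = 226390 − 226 = 226164.

226164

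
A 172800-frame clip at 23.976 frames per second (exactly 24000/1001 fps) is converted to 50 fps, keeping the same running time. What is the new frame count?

360360 frames

Target frames = source frames × (target rate / source rate) = 172800 × (50)/(24000/1001) = 172800 × 1001/480 = 360360.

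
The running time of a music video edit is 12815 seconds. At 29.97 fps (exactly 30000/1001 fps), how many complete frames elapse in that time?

Frames = 12815 × 30000/1001 = 34950000/91 ≈ 384065.9341.
Complete frames: 384065.

384065 frames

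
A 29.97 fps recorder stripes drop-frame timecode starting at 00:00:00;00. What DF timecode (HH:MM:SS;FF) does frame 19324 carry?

Each 10-minute DF block holds 10 × 60 × 30 − 9 × 2 = 17982 frames. 19324 ÷ 17982 → 1 full block, remainder 1342.
Within the partial block the first minute is 1800 frames and each further minute 1798, so 0 further minute boundaries passed. Total skipped labels = 18 × 1 + 2 × 0 = 18.
Non-drop label index = 19324 + 18 = 19342; at 30 labels/s that is 00:10:44:22, i.e. DF 00:10:44;22.

00:10:44;22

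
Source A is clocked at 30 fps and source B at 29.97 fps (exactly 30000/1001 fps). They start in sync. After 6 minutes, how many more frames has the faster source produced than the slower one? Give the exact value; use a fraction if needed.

10800/1001 frames

6 min = 360 s.
A emits 30 × 360 = 10800 frames; B emits 30000/1001 × 360 = 10800000/1001.
Difference = 10800/1001 frames (≈ 10.7892); B is behind A.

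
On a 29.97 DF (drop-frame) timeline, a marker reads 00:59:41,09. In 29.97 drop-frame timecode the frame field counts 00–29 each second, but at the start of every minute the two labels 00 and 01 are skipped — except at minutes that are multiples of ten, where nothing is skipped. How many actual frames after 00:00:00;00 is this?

107331

As if non-drop at 30 labels/s: (0 × 3600 + 59 × 60 + 41) × 30 + 9 = 107439.
Minute boundaries passed: 59; those not divisible by 10: 59 − 5 = 54; dropped labels = 2 × 54 = 108.
Actual frame index = 107439 − 108 = 107331.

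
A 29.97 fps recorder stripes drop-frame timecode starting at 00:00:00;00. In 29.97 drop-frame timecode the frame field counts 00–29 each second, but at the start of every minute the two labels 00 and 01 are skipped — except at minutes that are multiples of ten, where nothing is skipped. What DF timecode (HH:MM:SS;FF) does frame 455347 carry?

04:13:13;13

Each 10-minute DF block holds 10 × 60 × 30 − 9 × 2 = 17982 frames. 455347 ÷ 17982 → 25 full blocks, remainder 5797.
Within the partial block the first minute is 1800 frames and each further minute 1798, so 3 further minute boundaries passed. Total skipped labels = 18 × 25 + 2 × 3 = 456.
Non-drop label index = 455347 + 456 = 455803; at 30 labels/s that is 04:13:13:13, i.e. DF 04:13:13;13.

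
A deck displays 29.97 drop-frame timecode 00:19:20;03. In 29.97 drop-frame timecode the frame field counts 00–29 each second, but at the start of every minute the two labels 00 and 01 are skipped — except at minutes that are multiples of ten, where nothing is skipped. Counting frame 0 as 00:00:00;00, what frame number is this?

34767

Complete 10-minute blocks: 1, each 17982 frames → 17982.
Remaining 9 whole minutes in the current block: 1800 + 8 × 1798 = 16184 frames.
Within the current minute: 20 × 30 + 3 − 2 = 601 (labels ;00/;01 skipped at this minute). Total = 17982 + 16184 + 601 = 34767.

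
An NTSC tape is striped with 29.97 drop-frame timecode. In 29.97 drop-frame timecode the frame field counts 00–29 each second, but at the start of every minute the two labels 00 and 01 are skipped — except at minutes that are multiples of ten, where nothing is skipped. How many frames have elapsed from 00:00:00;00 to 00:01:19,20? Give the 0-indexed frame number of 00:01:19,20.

2388

Complete 10-minute blocks: 0, each 17982 frames → 0.
Remaining 1 whole minute in the current block: 1800 + 0 × 1798 = 1800 frames.
Within the current minute: 19 × 30 + 20 − 2 = 588 (labels ;00/;01 skipped at this minute). Total = 0 + 1800 + 588 = 2388.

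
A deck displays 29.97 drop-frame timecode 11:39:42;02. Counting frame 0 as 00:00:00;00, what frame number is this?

As if non-drop at 30 labels/s: (11 × 3600 + 39 × 60 + 42) × 30 + 2 = 1259462.
Minute boundaries passed: 699; those not divisible by 10: 699 − 69 = 630; dropped labels = 2 × 630 = 1260.
Actual frame index = 1259462 − 1260 = 1258202.

1258202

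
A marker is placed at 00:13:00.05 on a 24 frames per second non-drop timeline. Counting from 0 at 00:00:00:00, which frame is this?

Total seconds to the label: (0 × 3600 + 13 × 60 + 0) = 780.
Frame index = 780 × 24 + 5 = 18725.

frame 18725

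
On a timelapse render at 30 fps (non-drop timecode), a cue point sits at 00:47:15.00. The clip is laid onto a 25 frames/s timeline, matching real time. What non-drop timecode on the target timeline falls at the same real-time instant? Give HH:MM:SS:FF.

Source frame index: (0×3600 + 47×60 + 15) × 30 + 0 = 85050.
Real time: 85050 / (30) = 2835 s.
Target frame: (2835) × (25) = 70875.
At 25 labels/s: frame 70875 → 00:47:15:00.

00:47:15:00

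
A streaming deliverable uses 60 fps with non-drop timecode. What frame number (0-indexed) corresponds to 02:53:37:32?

Total seconds to the label: (2 × 3600 + 53 × 60 + 37) = 10417.
Frame index = 10417 × 60 + 32 = 625052.

frame 625052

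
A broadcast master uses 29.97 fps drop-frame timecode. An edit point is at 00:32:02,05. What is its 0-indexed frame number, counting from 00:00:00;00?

Complete 10-minute blocks: 3, each 17982 frames → 53946.
Remaining 2 whole minutes in the current block: 1800 + 1 × 1798 = 3598 frames.
Within the current minute: 2 × 30 + 5 − 2 = 63 (labels ;00/;01 skipped at this minute). Total = 53946 + 3598 + 63 = 57607.

57607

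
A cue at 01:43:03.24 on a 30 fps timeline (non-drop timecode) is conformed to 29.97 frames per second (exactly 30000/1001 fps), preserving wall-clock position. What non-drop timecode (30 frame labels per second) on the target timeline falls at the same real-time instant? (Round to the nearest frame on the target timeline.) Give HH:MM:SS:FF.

01:42:57:19

Source frame index: (1×3600 + 43×60 + 3) × 30 + 24 = 185514.
Real time: 185514 / (30) = 30919/5 s.
Target frame: (30919/5) × (30000/1001) = 26502000/143 ≈ 185328.671 → 185329.
At 30 labels/s: frame 185329 → 01:42:57:19.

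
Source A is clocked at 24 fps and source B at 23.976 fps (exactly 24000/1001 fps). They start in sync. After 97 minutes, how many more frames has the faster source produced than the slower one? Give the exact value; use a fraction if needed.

139680/1001 frames

97 min = 5820 s.
A emits 24 × 5820 = 139680 frames; B emits 24000/1001 × 5820 = 139680000/1001.
Difference = 139680/1001 frames (≈ 139.5405); B is behind A.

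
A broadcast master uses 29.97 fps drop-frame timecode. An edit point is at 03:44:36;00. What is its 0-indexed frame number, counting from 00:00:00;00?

403876

As if non-drop at 30 labels/s: (3 × 3600 + 44 × 60 + 36) × 30 + 0 = 404280.
Minute boundaries passed: 224; those not divisible by 10: 224 − 22 = 202; dropped labels = 2 × 202 = 404.
Actual frame index = 404280 − 404 = 403876.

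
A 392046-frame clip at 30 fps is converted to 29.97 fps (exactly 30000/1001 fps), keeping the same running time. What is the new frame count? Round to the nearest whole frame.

391654 frames

Frames at target rate = 392046 × (30000/1001) / (30) = 392046000/1001 ≈ 391654.346.
Nearest whole frame: 391654.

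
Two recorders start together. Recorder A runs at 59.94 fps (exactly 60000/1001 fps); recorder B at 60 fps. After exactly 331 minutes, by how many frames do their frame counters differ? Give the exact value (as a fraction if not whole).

1191600/1001 frames

331 min = 19860 s.
A emits 60000/1001 × 19860 = 1191600000/1001 frames; B emits 60 × 19860 = 1191600.
Difference = 1191600/1001 frames (≈ 1190.4096); B is ahead of A.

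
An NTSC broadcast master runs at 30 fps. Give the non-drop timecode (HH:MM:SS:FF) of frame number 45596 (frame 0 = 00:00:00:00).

45596 ÷ 30 = 1519 full seconds, remainder 26 frames.
1519 s = 0 h 25 min 19 s.
Timecode: 00:25:19:26.

00:25:19:26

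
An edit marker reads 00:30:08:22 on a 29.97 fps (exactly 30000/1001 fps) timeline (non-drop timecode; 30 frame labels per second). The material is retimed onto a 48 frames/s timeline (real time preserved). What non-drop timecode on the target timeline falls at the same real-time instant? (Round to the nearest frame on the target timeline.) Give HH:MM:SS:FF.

Source frame index: (0×3600 + 30×60 + 8) × 30 + 22 = 54262.
Real time: 54262 / (30000/1001) = 27158131/15000 s.
Target frame: (27158131/15000) × (48) = 54316262/625 ≈ 86906.019 → 86906.
At 48 labels/s: frame 86906 → 00:30:10:26.

00:30:10:26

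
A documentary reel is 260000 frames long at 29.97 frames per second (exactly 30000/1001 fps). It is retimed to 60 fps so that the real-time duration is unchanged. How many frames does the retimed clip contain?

Target frames = source frames × (target rate / source rate) = 260000 × (60)/(30000/1001) = 260000 × 1001/500 = 520520.

520520 frames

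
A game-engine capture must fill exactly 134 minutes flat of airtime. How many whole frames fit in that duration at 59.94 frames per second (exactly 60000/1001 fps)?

134 min = 8040 s.
Frames = 8040 × 60000/1001 = 482400000/1001 ≈ 481918.0819.
Complete frames: 481918.

481918 frames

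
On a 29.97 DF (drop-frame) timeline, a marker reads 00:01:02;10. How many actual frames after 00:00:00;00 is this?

Complete 10-minute blocks: 0, each 17982 frames → 0.
Remaining 1 whole minute in the current block: 1800 + 0 × 1798 = 1800 frames.
Within the current minute: 2 × 30 + 10 − 2 = 68 (labels ;00/;01 skipped at this minute). Total = 0 + 1800 + 68 = 1868.

1868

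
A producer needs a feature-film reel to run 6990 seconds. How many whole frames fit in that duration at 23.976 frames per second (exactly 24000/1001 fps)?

167592 frames

Frames = 6990 × 24000/1001 = 167760000/1001 ≈ 167592.4076.
Complete frames: 167592.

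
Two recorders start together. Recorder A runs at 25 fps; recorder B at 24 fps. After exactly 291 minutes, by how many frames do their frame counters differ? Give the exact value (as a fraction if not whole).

291 min = 17460 s.
A emits 25 × 17460 = 436500 frames; B emits 24 × 17460 = 419040.
Difference = 17460 frames; B is behind A.

17460 frames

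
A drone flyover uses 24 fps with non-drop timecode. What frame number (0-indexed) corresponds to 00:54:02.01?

77809

Total seconds to the label: (0 × 3600 + 54 × 60 + 2) = 3242.
Frame index = 3242 × 24 + 1 = 77809.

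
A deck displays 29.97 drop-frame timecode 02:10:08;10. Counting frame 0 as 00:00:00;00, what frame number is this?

Complete 10-minute blocks: 13, each 17982 frames → 233766.
Remaining 0 whole minutes in the current block: 0 frames.
Within the current minute: 8 × 30 + 10 = 250. Total = 233766 + 0 + 250 = 234016.

234016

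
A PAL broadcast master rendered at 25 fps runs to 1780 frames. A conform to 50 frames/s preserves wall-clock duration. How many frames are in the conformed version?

Target frames = source frames × (target rate / source rate) = 1780 × (50)/(25) = 1780 × 2 = 3560.

3560 frames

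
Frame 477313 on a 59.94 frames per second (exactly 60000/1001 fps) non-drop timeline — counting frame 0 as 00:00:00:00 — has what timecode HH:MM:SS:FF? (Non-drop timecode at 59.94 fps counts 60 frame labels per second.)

02:12:35:13

477313 ÷ 60 = 7955 full seconds, remainder 13 frames.
7955 s = 2 h 12 min 35 s.
Timecode: 02:12:35:13.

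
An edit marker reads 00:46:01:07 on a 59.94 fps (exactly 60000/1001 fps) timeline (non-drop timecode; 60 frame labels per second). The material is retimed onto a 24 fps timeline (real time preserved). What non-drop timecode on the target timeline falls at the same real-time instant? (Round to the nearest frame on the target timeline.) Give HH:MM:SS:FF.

00:46:03:21

Source frame index: (0×3600 + 46×60 + 1) × 60 + 7 = 165667.
Real time: 165667 / (60000/1001) = 165832667/60000 s.
Target frame: (165832667/60000) × (24) = 165832667/2500 ≈ 66333.067 → 66333.
At 24 labels/s: frame 66333 → 00:46:03:21.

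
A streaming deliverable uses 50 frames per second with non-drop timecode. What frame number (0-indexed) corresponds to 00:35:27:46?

Total seconds to the label: (0 × 3600 + 35 × 60 + 27) = 2127.
Frame index = 2127 × 50 + 46 = 106396.

frame 106396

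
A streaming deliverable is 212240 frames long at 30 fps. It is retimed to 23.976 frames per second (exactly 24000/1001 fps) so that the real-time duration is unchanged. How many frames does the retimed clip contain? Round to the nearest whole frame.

Frames at target rate = 212240 × (24000/1001) / (30) = 24256000/143 ≈ 169622.378.
Nearest whole frame: 169622.

169622 frames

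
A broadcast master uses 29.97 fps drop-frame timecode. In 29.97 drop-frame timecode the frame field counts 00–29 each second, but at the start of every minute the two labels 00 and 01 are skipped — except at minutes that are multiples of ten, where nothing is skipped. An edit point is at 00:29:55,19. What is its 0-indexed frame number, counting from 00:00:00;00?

53815

Complete 10-minute blocks: 2, each 17982 frames → 35964.
Remaining 9 whole minutes in the current block: 1800 + 8 × 1798 = 16184 frames.
Within the current minute: 55 × 30 + 19 − 2 = 1667 (labels ;00/;01 skipped at this minute). Total = 35964 + 16184 + 1667 = 53815.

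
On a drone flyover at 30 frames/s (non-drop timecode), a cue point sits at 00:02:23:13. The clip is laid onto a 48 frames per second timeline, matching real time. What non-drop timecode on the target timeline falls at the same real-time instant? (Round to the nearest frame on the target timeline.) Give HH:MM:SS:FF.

Source frame index: (0×3600 + 2×60 + 23) × 30 + 13 = 4303.
Real time: 4303 / (30) = 4303/30 s.
Target frame: (4303/30) × (48) = 34424/5 ≈ 6884.800 → 6885.
At 48 labels/s: frame 6885 → 00:02:23:21.

00:02:23:21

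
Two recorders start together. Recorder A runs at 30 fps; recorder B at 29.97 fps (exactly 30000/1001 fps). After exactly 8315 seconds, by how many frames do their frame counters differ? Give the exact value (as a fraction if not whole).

249450/1001 frames

A emits 30 × 8315 = 249450 frames; B emits 30000/1001 × 8315 = 249450000/1001.
Difference = 249450/1001 frames (≈ 249.2008); B is behind A.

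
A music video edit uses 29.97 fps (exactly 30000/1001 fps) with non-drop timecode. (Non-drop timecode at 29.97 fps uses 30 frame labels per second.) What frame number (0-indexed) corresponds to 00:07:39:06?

13776

Total seconds to the label: (0 × 3600 + 7 × 60 + 39) = 459.
Frame index = 459 × 30 + 6 = 13776.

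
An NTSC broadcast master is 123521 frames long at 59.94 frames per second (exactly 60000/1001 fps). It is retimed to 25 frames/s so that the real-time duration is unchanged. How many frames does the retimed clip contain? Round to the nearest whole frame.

Frames at target rate = 123521 × (25) / (60000/1001) = 123644521/2400 ≈ 51518.550.
Nearest whole frame: 51519.

51519 frames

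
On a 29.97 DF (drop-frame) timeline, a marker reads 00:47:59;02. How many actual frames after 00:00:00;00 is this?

Complete 10-minute blocks: 4, each 17982 frames → 71928.
Remaining 7 whole minutes in the current block: 1800 + 6 × 1798 = 12588 frames.
Within the current minute: 59 × 30 + 2 − 2 = 1770 (labels ;00/;01 skipped at this minute). Total = 71928 + 12588 + 1770 = 86286.

86286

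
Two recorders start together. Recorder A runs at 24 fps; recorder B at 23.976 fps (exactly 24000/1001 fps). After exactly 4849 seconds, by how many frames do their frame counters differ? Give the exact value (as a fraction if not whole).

A emits 24 × 4849 = 116376 frames; B emits 24000/1001 × 4849 = 8952000/77.
Difference = 8952/77 frames (≈ 116.2597); B is behind A.

8952/77 frames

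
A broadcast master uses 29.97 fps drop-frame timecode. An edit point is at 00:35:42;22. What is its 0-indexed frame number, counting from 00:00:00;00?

Complete 10-minute blocks: 3, each 17982 frames → 53946.
Remaining 5 whole minutes in the current block: 1800 + 4 × 1798 = 8992 frames.
Within the current minute: 42 × 30 + 22 − 2 = 1280 (labels ;00/;01 skipped at this minute). Total = 53946 + 8992 + 1280 = 64218.

64218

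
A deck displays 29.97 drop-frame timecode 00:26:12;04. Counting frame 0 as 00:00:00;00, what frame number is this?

Complete 10-minute blocks: 2, each 17982 frames → 35964.
Remaining 6 whole minutes in the current block: 1800 + 5 × 1798 = 10790 frames.
Within the current minute: 12 × 30 + 4 − 2 = 362 (labels ;00/;01 skipped at this minute). Total = 35964 + 10790 + 362 = 47116.

47116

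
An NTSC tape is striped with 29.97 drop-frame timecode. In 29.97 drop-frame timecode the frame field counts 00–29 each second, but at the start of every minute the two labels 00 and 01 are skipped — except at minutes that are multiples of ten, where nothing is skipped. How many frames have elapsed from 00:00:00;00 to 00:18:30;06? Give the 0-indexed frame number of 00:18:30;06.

Complete 10-minute blocks: 1, each 17982 frames → 17982.
Remaining 8 whole minutes in the current block: 1800 + 7 × 1798 = 14386 frames.
Within the current minute: 30 × 30 + 6 − 2 = 904 (labels ;00/;01 skipped at this minute). Total = 17982 + 14386 + 904 = 33272.

33272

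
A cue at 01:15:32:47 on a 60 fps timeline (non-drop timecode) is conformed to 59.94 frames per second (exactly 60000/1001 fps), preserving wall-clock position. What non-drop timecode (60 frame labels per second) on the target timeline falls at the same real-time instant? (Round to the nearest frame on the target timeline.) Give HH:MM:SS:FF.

Source frame index: (1×3600 + 15×60 + 32) × 60 + 47 = 271967.
Real time: 271967 / (60) = 271967/60 s.
Target frame: (271967/60) × (60000/1001) = 271967000/1001 ≈ 271695.305 → 271695.
At 60 labels/s: frame 271695 → 01:15:28:15.

01:15:28:15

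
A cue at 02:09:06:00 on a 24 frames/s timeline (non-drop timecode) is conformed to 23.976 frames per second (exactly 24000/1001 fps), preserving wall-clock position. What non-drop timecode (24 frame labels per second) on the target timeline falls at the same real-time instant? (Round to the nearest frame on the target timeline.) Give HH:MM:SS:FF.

02:08:58:06

Source frame index: (2×3600 + 9×60 + 6) × 24 + 0 = 185904.
Real time: 185904 / (24) = 7746 s.
Target frame: (7746) × (24000/1001) = 185904000/1001 ≈ 185718.282 → 185718.
At 24 labels/s: frame 185718 → 02:08:58:06.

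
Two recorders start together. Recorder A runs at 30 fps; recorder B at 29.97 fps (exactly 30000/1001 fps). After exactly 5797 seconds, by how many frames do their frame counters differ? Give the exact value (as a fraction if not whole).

15810/91 frames

A emits 30 × 5797 = 173910 frames; B emits 30000/1001 × 5797 = 15810000/91.
Difference = 15810/91 frames (≈ 173.7363); B is behind A.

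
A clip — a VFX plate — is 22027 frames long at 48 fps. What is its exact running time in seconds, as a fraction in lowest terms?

22027/48 seconds

Running time = 22027 ÷ (48) = 22027 × 1/48 = 22027/48 s.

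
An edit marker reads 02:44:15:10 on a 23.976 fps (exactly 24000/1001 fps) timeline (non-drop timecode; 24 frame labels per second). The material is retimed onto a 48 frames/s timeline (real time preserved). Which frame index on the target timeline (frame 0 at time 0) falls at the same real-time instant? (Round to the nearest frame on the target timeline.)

Source frame index: (2×3600 + 44×60 + 15) × 24 + 10 = 236530.
Real time: 236530 / (24000/1001) = 23676653/2400 s.
Target frame: (23676653/2400) × (48) = 23676653/50 ≈ 473533.060 → 473533.

frame 473533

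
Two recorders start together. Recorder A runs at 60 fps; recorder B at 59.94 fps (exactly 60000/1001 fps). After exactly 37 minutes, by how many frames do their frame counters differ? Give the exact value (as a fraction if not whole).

133200/1001 frames

37 min = 2220 s.
A emits 60 × 2220 = 133200 frames; B emits 60000/1001 × 2220 = 133200000/1001.
Difference = 133200/1001 frames (≈ 133.0669); B is behind A.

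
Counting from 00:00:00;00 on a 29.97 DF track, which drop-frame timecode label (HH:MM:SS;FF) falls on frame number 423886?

03:55:43;20

Ten DF minutes hold 17982 frames, so frame 423886 lies in block 23 (frames 413586–431567) with 10300 frames into that block.
The block's first minute is 1800 frames and the rest 1798 each; 10300 frames reaches minute 5, so 23 × 18 + 5 × 2 = 424 labels have been skipped so far.
Adding those back, label number 423886 + 424 = 424310 at 30 labels/s is 14143 s + 20 f = 3 h 55 min 43 s frame 20, i.e. 03:55:43;20.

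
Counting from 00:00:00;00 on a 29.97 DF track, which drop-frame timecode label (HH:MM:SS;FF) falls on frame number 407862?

Ten DF minutes hold 17982 frames, so frame 407862 lies in block 22 (frames 395604–413585) with 12258 frames into that block.
The block's first minute is 1800 frames and the rest 1798 each; 12258 frames reaches minute 6, so 22 × 18 + 6 × 2 = 408 labels have been skipped so far.
Adding those back, label number 407862 + 408 = 408270 at 30 labels/s is 13609 s + 0 f = 3 h 46 min 49 s frame 0, i.e. 03:46:49;00.

03:46:49;00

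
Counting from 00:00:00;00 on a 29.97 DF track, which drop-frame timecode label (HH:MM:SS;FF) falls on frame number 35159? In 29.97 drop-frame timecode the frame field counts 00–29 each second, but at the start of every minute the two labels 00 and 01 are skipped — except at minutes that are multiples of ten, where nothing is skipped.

00:19:33;05

Ten DF minutes hold 17982 frames, so frame 35159 lies in block 1 (frames 17982–35963) with 17177 frames into that block.
The block's first minute is 1800 frames and the rest 1798 each; 17177 frames reaches minute 9, so 1 × 18 + 9 × 2 = 36 labels have been skipped so far.
Adding those back, label number 35159 + 36 = 35195 at 30 labels/s is 1173 s + 5 f = 0 h 19 min 33 s frame 5, i.e. 00:19:33;05.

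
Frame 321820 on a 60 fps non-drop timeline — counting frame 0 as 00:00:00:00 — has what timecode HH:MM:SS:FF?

321820 ÷ 60 = 5363 full seconds, remainder 40 frames.
5363 s = 1 h 29 min 23 s.
Timecode: 01:29:23:40.

01:29:23:40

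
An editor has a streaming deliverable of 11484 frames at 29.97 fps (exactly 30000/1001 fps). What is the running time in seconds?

383.1828 seconds

Running time = 11484 / (30000/1001) = 383.1828 s.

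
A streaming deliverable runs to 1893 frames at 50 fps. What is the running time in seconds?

37.86 seconds

Running time = 1893 / (50) = 37.86 s.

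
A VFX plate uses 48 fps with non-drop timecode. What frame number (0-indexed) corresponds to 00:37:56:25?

frame 109273

Total seconds to the label: (0 × 3600 + 37 × 60 + 56) = 2276.
Frame index = 2276 × 48 + 25 = 109273.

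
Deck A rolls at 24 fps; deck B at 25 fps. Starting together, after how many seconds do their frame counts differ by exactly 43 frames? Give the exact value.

43 seconds

The gap grows by |25 − 24| = 1 frame per second.
Time for a 43-frame gap: 43 ÷ (1) = 43 s.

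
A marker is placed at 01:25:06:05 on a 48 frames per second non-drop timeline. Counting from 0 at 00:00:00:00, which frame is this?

Total seconds to the label: (1 × 3600 + 25 × 60 + 6) = 5106.
Frame index = 5106 × 48 + 5 = 245093.

frame 245093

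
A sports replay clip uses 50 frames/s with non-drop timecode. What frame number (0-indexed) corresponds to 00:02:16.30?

Total seconds to the label: (0 × 3600 + 2 × 60 + 16) = 136.
Frame index = 136 × 50 + 30 = 6830.

6830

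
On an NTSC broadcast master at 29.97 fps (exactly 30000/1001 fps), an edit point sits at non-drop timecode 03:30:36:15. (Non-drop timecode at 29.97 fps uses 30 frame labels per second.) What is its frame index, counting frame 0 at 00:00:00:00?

379095

Total seconds to the label: (3 × 3600 + 30 × 60 + 36) = 12636.
Frame index = 12636 × 30 + 15 = 379095.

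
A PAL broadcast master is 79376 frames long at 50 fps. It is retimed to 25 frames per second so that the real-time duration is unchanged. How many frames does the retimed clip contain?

Target frames = source frames × (target rate / source rate) = 79376 × (25)/(50) = 79376 × 1/2 = 39688.

39688 frames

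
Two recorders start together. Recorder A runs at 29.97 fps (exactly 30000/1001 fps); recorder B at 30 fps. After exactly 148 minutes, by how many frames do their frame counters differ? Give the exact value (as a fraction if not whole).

266400/1001 frames

148 min = 8880 s.
A emits 30000/1001 × 8880 = 266400000/1001 frames; B emits 30 × 8880 = 266400.
Difference = 266400/1001 frames (≈ 266.1339); B is ahead of A.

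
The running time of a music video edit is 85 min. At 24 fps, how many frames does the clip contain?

85 min = 5100 s.
Frames = 5100 × 24 = 122400.

122400 frames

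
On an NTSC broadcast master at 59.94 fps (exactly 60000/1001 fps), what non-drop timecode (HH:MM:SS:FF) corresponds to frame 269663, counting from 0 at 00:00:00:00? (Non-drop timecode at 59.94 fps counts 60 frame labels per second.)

269663 ÷ 60 = 4494 full seconds, remainder 23 frames.
4494 s = 1 h 14 min 54 s.
Timecode: 01:14:54:23.

01:14:54:23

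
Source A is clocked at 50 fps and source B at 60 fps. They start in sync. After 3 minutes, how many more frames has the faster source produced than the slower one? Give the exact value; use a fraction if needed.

1800 frames

3 min = 180 s.
A emits 50 × 180 = 9000 frames; B emits 60 × 180 = 10800.
Difference = 1800 frames; B is ahead of A.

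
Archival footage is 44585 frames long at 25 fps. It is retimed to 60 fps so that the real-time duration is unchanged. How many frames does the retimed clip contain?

107004 frames

Target frames = source frames × (target rate / source rate) = 44585 × (60)/(25) = 44585 × 12/5 = 107004.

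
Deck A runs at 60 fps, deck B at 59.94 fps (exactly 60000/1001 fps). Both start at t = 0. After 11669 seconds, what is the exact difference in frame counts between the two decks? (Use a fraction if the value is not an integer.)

100020/143 frames

A emits 60 × 11669 = 700140 frames; B emits 60000/1001 × 11669 = 100020000/143.
Difference = 100020/143 frames (≈ 699.4406); B is behind A.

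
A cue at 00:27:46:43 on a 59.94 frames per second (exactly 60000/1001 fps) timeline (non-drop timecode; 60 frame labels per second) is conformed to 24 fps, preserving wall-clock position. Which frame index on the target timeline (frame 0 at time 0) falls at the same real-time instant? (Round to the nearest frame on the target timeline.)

frame 40041

Source frame index: (0×3600 + 27×60 + 46) × 60 + 43 = 100003.
Real time: 100003 / (60000/1001) = 100103003/60000 s.
Target frame: (100103003/60000) × (24) = 100103003/2500 ≈ 40041.201 → 40041.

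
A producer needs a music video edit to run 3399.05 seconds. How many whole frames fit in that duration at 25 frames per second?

84976 frames

Frames = 3399.05 × 25 = 339905/4 ≈ 84976.2500.
Complete frames: 84976.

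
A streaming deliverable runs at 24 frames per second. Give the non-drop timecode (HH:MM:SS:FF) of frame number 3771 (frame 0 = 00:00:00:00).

00:02:37:03

3771 ÷ 24 = 157 full seconds, remainder 3 frames.
157 s = 0 h 2 min 37 s.
Timecode: 00:02:37:03.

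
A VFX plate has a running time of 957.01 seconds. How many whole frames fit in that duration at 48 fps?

Frames = 957.01 × 48 = 1148412/25 ≈ 45936.4800.
Complete frames: 45936.

45936 frames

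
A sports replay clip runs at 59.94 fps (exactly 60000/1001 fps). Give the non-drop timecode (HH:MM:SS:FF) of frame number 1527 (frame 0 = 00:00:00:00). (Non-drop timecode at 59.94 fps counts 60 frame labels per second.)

1527 ÷ 60 = 25 full seconds, remainder 27 frames.
25 s = 0 h 0 min 25 s.
Timecode: 00:00:25:27.

00:00:25:27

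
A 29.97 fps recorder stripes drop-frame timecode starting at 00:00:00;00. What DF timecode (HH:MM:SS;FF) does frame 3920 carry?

Ten DF minutes hold 17982 frames, so frame 3920 lies in block 0 (frames 0–17981) with 3920 frames into that block.
The block's first minute is 1800 frames and the rest 1798 each; 3920 frames reaches minute 2, so 0 × 18 + 2 × 2 = 4 labels have been skipped so far.
Adding those back, label number 3920 + 4 = 3924 at 30 labels/s is 130 s + 24 f = 0 h 2 min 10 s frame 24, i.e. 00:02:10;24.

00:02:10;24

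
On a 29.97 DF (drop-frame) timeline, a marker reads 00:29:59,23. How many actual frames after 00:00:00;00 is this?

Complete 10-minute blocks: 2, each 17982 frames → 35964.
Remaining 9 whole minutes in the current block: 1800 + 8 × 1798 = 16184 frames.
Within the current minute: 59 × 30 + 23 − 2 = 1791 (labels ;00/;01 skipped at this minute). Total = 35964 + 16184 + 1791 = 53939.

53939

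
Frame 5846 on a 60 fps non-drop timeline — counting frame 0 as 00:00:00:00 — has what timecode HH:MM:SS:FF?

00:01:37:26

5846 ÷ 60 = 97 full seconds, remainder 26 frames.
97 s = 0 h 1 min 37 s.
Timecode: 00:01:37:26.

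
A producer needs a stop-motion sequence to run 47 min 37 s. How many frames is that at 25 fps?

47 min 37 s = 2857 s.
Frames = 2857 × 25 = 71425.

71425 frames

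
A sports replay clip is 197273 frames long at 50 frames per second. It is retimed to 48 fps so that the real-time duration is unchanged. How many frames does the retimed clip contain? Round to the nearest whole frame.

Frames at target rate = 197273 × (48) / (50) = 4734552/25 ≈ 189382.080.
Nearest whole frame: 189382.

189382 frames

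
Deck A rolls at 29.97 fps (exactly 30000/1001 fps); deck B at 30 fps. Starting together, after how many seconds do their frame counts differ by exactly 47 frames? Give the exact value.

The gap grows by |30 − 30000/1001| = 30/1001 frames per second.
Time for a 47-frame gap: 47 ÷ (30/1001) = 47047/30 s.

47047/30 seconds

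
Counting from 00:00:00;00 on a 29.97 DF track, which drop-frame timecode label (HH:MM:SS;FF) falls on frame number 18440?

Ten DF minutes hold 17982 frames, so frame 18440 lies in block 1 (frames 17982–35963) with 458 frames into that block.
The block's first minute is 1800 frames and the rest 1798 each; 458 frames reaches minute 0, so 1 × 18 + 0 × 2 = 18 labels have been skipped so far.
Adding those back, label number 18440 + 18 = 18458 at 30 labels/s is 615 s + 8 f = 0 h 10 min 15 s frame 8, i.e. 00:10:15;08.

00:10:15;08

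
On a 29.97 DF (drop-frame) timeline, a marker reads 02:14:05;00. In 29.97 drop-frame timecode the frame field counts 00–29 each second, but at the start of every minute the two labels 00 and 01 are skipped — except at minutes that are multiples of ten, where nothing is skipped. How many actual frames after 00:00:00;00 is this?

As if non-drop at 30 labels/s: (2 × 3600 + 14 × 60 + 5) × 30 + 0 = 241350.
Minute boundaries passed: 134; those not divisible by 10: 134 − 13 = 121; dropped labels = 2 × 121 = 242.
Actual frame index = 241350 − 242 = 241108.

241108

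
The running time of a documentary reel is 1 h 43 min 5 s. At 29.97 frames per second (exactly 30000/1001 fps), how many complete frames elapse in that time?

185364 frames

1 h 43 min 5 s = 6185 s.
Frames = 6185 × 30000/1001 = 185550000/1001 ≈ 185364.6354.
Complete frames: 185364.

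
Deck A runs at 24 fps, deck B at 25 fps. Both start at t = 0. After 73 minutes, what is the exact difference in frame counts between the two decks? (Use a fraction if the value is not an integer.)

4380 frames

73 min = 4380 s.
A emits 24 × 4380 = 105120 frames; B emits 25 × 4380 = 109500.
Difference = 4380 frames; B is ahead of A.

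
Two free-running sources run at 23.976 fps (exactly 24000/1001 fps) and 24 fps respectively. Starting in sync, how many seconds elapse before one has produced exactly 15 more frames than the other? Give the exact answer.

The gap grows by |24 − 24000/1001| = 24/1001 frames per second.
Time for a 15-frame gap: 15 ÷ (24/1001) = 625.625 s.

625.625 seconds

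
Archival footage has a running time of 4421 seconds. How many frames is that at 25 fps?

110525 frames

Frames = 4421 × 25 = 110525.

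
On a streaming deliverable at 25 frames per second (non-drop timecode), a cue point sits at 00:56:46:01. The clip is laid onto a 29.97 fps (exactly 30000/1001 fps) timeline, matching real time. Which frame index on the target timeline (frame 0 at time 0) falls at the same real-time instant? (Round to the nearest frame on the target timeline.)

frame 102079

Source frame index: (0×3600 + 56×60 + 46) × 25 + 1 = 85151.
Real time: 85151 / (25) = 85151/25 s.
Target frame: (85151/25) × (30000/1001) = 9289200/91 ≈ 102079.121 → 102079.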